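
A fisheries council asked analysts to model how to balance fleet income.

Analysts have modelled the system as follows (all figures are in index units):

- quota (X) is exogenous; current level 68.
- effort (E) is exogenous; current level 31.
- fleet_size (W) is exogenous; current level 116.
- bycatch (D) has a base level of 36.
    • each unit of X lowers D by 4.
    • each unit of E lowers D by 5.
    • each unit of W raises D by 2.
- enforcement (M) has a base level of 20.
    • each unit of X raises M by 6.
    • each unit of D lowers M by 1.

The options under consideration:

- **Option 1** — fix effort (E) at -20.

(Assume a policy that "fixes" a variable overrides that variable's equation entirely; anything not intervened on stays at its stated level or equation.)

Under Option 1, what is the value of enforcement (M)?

Option 1 (E := -20):
  X = 68
  E = -20
  W = 116
  D = 36 − 4·68 − 5·(-20) + 2·116 = 96
  M = 20 + 6·68 − 96 = 332

332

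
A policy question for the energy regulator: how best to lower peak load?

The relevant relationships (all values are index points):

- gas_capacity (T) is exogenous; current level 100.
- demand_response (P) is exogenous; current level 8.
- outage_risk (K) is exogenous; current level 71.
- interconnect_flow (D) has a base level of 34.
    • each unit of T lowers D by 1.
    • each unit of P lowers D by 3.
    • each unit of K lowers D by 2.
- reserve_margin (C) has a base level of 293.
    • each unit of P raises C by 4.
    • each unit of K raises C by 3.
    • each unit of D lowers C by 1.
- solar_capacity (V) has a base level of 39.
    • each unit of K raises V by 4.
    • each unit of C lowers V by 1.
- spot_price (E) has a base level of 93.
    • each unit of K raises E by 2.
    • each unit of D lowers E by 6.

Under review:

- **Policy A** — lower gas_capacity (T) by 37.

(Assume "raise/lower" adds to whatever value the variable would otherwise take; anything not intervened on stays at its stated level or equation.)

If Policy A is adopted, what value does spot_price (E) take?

Policy A (T − 37):
  T = 100 − 37 = 63
  P = 8
  K = 71
  D = 34 − 63 − 3·8 − 2·71 = -195
  E = 93 + 2·71 − 6·(-195) = 1405

1405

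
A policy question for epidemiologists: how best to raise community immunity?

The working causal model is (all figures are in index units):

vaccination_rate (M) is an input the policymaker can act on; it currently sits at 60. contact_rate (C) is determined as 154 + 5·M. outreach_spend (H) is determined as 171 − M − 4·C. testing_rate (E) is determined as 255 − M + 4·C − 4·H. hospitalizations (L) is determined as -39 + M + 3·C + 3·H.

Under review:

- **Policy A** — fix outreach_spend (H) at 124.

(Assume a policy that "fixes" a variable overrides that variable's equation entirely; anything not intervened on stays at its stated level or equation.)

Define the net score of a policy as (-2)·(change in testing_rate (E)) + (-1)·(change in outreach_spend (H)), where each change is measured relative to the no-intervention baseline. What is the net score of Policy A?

Baseline:
  M = 60
  C = 154 + 5·60 = 454
  H = 171 − 60 − 4·454 = -1705
  E = 255 − 60 + 4·454 − 4·(-1705) = 8831
Policy A (H := 124):
  M = 60
  C = 154 + 5·60 = 454
  H = 124
  E = 255 − 60 + 4·454 − 4·124 = 1515
ΔE = 1515 − 8831 = -7316; ΔH = 124 − (-1705) = 1829
Score = (-2)·(-7316) + (-1)·1829 = 12803

12803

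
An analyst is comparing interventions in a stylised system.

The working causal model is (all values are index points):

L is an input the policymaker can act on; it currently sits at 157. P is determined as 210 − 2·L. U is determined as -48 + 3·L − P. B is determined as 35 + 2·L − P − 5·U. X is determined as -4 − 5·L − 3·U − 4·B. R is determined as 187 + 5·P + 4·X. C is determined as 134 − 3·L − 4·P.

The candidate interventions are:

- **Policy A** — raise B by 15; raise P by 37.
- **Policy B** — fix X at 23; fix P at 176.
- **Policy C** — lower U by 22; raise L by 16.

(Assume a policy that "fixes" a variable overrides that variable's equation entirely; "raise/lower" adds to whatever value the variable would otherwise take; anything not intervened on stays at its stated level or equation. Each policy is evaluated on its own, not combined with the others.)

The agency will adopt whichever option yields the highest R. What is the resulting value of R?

27539

Policy A (B + 15, P + 37):
  L = 157
  P = 210 − 2·157 (+37 from intervention) = -67
  U = -48 + 3·157 − (-67) = 490
  B = 35 + 2·157 − (-67) − 5·490 (+15 from intervention) = -2019
  X = -4 − 5·157 − 3·490 − 4·(-2019) = 5817
  R = 187 + 5·(-67) + 4·5817 = 23120
Policy B (X := 23, P := 176):
  L = 157
  P = 176
  U = -48 + 3·157 − 176 = 247
  B = 35 + 2·157 − 176 − 5·247 = -1062
  X = 23
  R = 187 + 5·176 + 4·23 = 1159
Policy C (U − 22, L + 16):
  L = 157 + 16 = 173
  P = 210 − 2·173 = -136
  U = -48 + 3·173 − (-136) (−22 from intervention) = 585
  B = 35 + 2·173 − (-136) − 5·585 = -2408
  X = -4 − 5·173 − 3·585 − 4·(-2408) = 7008
  R = 187 + 5·(-136) + 4·7008 = 27539
Comparing — Policy A: R=23120, Policy B: R=1159, Policy C: R=27539. Highest is 27539 (Policy C).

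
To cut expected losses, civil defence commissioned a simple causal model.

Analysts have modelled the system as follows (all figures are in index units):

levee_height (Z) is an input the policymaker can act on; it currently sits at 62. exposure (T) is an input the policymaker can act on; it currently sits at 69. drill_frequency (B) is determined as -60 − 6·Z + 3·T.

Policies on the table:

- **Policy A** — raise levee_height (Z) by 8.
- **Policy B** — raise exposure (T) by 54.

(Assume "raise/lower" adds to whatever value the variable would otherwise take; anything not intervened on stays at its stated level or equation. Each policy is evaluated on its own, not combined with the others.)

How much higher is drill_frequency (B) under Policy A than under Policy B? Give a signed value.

-210

Policy A (Z + 8):
  Z = 62 + 8 = 70
  T = 69
  B = -60 − 6·70 + 3·69 = -273
Policy B (T + 54):
  Z = 62
  T = 69 + 54 = 123
  B = -60 − 6·62 + 3·123 = -63
B: -273 − (-63) = -210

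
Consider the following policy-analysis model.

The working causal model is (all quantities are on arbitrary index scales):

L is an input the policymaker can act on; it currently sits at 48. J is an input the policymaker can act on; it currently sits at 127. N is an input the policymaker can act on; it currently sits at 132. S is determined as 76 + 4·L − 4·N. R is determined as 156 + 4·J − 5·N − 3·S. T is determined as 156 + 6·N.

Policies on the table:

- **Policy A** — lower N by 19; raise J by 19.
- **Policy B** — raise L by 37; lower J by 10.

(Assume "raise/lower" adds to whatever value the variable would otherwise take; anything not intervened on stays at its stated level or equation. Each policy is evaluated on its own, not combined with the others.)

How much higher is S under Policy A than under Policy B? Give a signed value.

Policy A (N − 19, J + 19):
  L = 48
  N = 132 − 19 = 113
  S = 76 + 4·48 − 4·113 = -184
Policy B (L + 37, J − 10):
  L = 48 + 37 = 85
  N = 132
  S = 76 + 4·85 − 4·132 = -112
S: -184 − (-112) = -72

-72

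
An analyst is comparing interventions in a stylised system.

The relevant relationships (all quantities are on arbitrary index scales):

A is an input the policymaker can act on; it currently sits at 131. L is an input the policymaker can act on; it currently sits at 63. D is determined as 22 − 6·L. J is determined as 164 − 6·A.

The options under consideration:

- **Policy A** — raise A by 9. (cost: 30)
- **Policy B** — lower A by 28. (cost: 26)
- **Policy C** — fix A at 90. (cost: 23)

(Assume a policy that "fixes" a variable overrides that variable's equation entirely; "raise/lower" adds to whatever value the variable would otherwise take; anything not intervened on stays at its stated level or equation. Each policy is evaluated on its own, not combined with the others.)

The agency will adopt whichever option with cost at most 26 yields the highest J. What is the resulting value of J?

-376

Policy B (A − 28):
  A = 131 − 28 = 103
  J = 164 − 6·103 = -454
Policy C (A := 90):
  A = 90
  J = 164 − 6·90 = -376
Comparing — Policy B: J=-454, Policy C: J=-376. Highest is -376 (Policy C).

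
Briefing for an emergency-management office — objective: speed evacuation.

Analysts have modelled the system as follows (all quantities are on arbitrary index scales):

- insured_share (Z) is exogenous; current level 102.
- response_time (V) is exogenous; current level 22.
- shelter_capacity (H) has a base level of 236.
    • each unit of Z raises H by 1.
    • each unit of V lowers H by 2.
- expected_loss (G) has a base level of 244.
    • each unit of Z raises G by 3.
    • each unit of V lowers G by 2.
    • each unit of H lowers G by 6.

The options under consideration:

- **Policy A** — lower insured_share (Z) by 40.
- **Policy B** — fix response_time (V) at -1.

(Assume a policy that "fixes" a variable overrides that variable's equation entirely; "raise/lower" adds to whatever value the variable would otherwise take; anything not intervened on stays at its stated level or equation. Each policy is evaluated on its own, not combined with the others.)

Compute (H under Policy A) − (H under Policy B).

Policy A (Z − 40):
  Z = 102 − 40 = 62
  V = 22
  H = 236 + 62 − 2·22 = 254
Policy B (V := -1):
  Z = 102
  V = -1
  H = 236 + 102 − 2·(-1) = 340
H: 254 − 340 = -86

-86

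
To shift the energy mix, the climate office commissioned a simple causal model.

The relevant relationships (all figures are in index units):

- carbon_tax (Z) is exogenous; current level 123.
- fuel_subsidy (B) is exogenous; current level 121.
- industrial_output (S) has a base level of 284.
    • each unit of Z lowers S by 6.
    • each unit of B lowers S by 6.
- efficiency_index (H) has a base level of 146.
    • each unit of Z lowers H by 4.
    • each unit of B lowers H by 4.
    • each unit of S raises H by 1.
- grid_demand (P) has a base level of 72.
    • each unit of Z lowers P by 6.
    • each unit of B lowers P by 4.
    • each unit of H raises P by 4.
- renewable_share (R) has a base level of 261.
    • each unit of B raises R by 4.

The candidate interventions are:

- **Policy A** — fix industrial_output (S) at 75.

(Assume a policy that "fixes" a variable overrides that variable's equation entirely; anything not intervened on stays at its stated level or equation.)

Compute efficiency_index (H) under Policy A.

Policy A (S := 75):
  Z = 123
  B = 121
  S = 75
  H = 146 − 4·123 − 4·121 + 75 = -755

-755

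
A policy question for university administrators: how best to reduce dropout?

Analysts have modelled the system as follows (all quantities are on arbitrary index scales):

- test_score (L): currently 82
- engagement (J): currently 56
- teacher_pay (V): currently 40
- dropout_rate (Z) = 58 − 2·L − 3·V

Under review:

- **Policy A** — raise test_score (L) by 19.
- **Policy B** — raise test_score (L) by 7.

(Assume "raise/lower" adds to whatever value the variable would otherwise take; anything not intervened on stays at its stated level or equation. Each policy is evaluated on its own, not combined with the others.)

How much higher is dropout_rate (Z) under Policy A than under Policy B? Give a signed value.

-24

Policy A (L + 19):
  L = 82 + 19 = 101
  V = 40
  Z = 58 − 2·101 − 3·40 = -264
Policy B (L + 7):
  L = 82 + 7 = 89
  V = 40
  Z = 58 − 2·89 − 3·40 = -240
Z: -264 − (-240) = -24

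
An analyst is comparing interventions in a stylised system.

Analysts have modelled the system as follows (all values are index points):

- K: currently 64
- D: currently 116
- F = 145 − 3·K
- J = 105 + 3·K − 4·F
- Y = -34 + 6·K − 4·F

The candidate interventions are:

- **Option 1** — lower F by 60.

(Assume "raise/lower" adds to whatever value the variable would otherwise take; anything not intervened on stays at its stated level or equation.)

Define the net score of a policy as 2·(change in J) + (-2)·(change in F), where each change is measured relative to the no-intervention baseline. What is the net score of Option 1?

600

Baseline:
  K = 64
  F = 145 − 3·64 = -47
  J = 105 + 3·64 − 4·(-47) = 485
Option 1 (F − 60):
  K = 64
  F = 145 − 3·64 (−60 from intervention) = -107
  J = 105 + 3·64 − 4·(-107) = 725
ΔJ = 725 − 485 = 240; ΔF = -107 − (-47) = -60
Score = 2·240 + (-2)·(-60) = 600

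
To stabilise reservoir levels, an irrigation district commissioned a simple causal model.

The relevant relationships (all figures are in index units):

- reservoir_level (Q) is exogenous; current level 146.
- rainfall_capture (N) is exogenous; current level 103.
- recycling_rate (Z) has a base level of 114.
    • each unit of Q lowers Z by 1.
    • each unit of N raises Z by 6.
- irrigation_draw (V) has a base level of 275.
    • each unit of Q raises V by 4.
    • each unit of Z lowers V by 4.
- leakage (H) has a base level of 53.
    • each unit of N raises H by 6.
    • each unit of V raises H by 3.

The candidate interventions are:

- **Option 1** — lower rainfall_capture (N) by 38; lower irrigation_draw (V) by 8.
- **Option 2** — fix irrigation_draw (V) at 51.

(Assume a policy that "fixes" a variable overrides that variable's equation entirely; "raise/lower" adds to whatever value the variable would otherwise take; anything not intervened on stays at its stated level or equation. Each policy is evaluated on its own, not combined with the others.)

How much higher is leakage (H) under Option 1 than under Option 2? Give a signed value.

Option 1 (N − 38, V − 8):
  Q = 146
  N = 103 − 38 = 65
  Z = 114 − 146 + 6·65 = 358
  V = 275 + 4·146 − 4·358 (−8 from intervention) = -581
  H = 53 + 6·65 + 3·(-581) = -1300
Option 2 (V := 51):
  Q = 146
  N = 103
  Z = 114 − 146 + 6·103 = 586
  V = 51
  H = 53 + 6·103 + 3·51 = 824
H: -1300 − 824 = -2124

-2124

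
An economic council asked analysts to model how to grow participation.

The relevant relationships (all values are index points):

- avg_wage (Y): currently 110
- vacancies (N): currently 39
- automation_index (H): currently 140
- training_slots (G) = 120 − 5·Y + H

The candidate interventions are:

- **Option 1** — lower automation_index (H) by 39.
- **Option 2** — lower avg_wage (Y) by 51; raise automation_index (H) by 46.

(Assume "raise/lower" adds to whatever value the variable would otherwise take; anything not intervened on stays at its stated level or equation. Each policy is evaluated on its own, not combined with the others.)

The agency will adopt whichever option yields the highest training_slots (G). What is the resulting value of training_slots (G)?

11

Option 1 (H − 39):
  Y = 110
  H = 140 − 39 = 101
  G = 120 − 5·110 + 101 = -329
Option 2 (Y − 51, H + 46):
  Y = 110 − 51 = 59
  H = 140 + 46 = 186
  G = 120 − 5·59 + 186 = 11
Comparing — Option 1: G=-329, Option 2: G=11. Highest is 11 (Option 2).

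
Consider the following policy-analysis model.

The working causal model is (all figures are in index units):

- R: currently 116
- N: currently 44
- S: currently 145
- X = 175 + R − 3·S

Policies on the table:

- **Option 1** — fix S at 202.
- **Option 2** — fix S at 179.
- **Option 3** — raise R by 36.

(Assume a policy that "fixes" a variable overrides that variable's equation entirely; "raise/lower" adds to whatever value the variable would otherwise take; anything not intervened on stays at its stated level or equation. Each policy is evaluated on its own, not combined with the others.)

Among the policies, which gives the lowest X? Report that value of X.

-315

Option 1 (S := 202):
  R = 116
  S = 202
  X = 175 + 116 − 3·202 = -315
Option 2 (S := 179):
  R = 116
  S = 179
  X = 175 + 116 − 3·179 = -246
Option 3 (R + 36):
  R = 116 + 36 = 152
  S = 145
  X = 175 + 152 − 3·145 = -108
Comparing — Option 1: X=-315, Option 2: X=-246, Option 3: X=-108. Lowest is -315 (Option 1).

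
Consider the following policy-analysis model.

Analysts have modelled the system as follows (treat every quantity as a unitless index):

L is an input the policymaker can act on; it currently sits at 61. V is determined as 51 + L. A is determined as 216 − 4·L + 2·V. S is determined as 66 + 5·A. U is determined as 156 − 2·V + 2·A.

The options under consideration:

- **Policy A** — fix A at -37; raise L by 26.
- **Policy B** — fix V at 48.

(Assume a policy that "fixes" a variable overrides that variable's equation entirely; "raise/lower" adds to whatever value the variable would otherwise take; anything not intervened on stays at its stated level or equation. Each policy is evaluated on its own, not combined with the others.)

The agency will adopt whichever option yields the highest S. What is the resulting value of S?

Policy A (A := -37, L + 26):
  L = 61 + 26 = 87
  V = 51 + 87 = 138
  A = -37
  S = 66 + 5·(-37) = -119
Policy B (V := 48):
  L = 61
  V = 48
  A = 216 − 4·61 + 2·48 = 68
  S = 66 + 5·68 = 406
Comparing — Policy A: S=-119, Policy B: S=406. Highest is 406 (Policy B).

406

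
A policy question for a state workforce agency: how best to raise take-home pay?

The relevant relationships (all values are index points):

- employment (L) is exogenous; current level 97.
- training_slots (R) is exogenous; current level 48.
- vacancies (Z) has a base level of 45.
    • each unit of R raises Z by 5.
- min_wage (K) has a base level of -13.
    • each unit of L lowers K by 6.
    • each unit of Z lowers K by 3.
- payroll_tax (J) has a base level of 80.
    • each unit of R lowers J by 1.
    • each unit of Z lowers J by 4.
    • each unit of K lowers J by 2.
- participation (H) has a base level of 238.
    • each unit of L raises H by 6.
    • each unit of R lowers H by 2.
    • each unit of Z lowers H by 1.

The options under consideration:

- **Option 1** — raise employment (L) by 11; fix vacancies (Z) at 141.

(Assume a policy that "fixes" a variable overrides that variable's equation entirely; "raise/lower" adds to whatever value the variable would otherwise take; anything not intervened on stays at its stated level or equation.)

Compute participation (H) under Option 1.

Option 1 (L + 11, Z := 141):
  L = 97 + 11 = 108
  R = 48
  Z = 141
  H = 238 + 6·108 − 2·48 − 141 = 649

649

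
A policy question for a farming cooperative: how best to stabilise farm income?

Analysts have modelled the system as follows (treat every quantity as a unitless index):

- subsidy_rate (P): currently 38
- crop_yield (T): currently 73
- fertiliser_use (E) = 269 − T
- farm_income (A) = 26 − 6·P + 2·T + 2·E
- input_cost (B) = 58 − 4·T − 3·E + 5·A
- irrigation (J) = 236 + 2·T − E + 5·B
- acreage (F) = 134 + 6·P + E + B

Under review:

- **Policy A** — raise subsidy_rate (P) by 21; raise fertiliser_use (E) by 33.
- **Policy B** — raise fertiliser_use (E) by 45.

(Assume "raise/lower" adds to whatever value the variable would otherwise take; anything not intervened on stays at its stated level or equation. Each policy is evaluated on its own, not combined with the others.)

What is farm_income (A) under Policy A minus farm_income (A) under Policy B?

-150

Policy A (P + 21, E + 33):
  P = 38 + 21 = 59
  T = 73
  E = 269 − 73 (+33 from intervention) = 229
  A = 26 − 6·59 + 2·73 + 2·229 = 276
Policy B (E + 45):
  P = 38
  T = 73
  E = 269 − 73 (+45 from intervention) = 241
  A = 26 − 6·38 + 2·73 + 2·241 = 426
A: 276 − 426 = -150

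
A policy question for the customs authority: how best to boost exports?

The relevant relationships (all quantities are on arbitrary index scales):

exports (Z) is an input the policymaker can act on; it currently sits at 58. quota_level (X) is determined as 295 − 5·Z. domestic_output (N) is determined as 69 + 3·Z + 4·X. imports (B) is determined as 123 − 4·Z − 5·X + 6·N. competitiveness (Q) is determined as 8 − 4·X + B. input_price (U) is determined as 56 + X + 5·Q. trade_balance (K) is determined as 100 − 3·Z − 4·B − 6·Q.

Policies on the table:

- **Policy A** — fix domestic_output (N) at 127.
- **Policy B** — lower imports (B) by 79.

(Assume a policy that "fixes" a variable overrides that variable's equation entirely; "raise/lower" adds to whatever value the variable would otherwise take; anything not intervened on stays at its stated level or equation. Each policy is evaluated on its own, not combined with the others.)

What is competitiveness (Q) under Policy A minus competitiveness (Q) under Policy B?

-737

Policy A (N := 127):
  Z = 58
  X = 295 − 5·58 = 5
  N = 127
  B = 123 − 4·58 − 5·5 + 6·127 = 628
  Q = 8 − 4·5 + 628 = 616
Policy B (B − 79):
  Z = 58
  X = 295 − 5·58 = 5
  N = 69 + 3·58 + 4·5 = 263
  B = 123 − 4·58 − 5·5 + 6·263 (−79 from intervention) = 1365
  Q = 8 − 4·5 + 1365 = 1353
Q: 616 − 1353 = -737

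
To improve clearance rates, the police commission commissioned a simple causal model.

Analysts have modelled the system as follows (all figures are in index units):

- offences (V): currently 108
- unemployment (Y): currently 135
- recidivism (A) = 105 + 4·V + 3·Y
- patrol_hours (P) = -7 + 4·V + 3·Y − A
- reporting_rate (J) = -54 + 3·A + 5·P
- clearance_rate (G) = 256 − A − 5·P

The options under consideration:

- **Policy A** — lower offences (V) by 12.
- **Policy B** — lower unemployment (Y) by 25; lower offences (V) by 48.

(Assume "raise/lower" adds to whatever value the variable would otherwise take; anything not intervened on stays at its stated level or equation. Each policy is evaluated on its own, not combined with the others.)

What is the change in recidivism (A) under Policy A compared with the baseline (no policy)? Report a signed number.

-48

Baseline:
  V = 108
  Y = 135
  A = 105 + 4·108 + 3·135 = 942
Policy A (V − 12):
  V = 108 − 12 = 96
  Y = 135
  A = 105 + 4·96 + 3·135 = 894
Change in A: 894 − 942 = -48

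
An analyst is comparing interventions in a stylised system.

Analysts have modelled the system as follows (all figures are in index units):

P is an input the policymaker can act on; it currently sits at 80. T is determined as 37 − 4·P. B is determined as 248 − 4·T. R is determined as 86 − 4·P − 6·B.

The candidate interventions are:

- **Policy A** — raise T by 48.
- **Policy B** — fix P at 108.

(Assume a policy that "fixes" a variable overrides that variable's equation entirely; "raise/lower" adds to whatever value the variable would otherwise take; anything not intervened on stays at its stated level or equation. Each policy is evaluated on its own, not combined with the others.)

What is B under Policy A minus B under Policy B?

Policy A (T + 48):
  P = 80
  T = 37 − 4·80 (+48 from intervention) = -235
  B = 248 − 4·(-235) = 1188
Policy B (P := 108):
  P = 108
  T = 37 − 4·108 = -395
  B = 248 − 4·(-395) = 1828
B: 1188 − 1828 = -640

-640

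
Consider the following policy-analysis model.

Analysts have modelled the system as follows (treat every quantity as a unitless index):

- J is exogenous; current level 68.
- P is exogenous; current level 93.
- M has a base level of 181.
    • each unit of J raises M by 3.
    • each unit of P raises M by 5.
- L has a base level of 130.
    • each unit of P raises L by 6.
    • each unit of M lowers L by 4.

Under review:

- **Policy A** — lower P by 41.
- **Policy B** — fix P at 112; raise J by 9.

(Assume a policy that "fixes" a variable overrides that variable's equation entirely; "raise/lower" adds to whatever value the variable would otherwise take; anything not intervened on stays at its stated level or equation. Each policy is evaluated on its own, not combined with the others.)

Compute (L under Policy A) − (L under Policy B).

948

Policy A (P − 41):
  J = 68
  P = 93 − 41 = 52
  M = 181 + 3·68 + 5·52 = 645
  L = 130 + 6·52 − 4·645 = -2138
Policy B (P := 112, J + 9):
  J = 68 + 9 = 77
  P = 112
  M = 181 + 3·77 + 5·112 = 972
  L = 130 + 6·112 − 4·972 = -3086
L: -2138 − (-3086) = 948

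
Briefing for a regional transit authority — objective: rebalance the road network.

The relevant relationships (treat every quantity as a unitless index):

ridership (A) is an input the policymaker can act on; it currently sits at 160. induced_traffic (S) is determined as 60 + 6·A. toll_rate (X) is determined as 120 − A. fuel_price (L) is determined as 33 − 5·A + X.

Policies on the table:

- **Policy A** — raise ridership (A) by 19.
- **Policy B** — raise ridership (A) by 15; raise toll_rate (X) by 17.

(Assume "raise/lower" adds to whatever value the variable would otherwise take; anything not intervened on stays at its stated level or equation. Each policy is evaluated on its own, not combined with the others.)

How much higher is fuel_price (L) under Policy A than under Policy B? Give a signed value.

-41

Policy A (A + 19):
  A = 160 + 19 = 179
  X = 120 − 179 = -59
  L = 33 − 5·179 + (-59) = -921
Policy B (A + 15, X + 17):
  A = 160 + 15 = 175
  X = 120 − 175 (+17 from intervention) = -38
  L = 33 − 5·175 + (-38) = -880
L: -921 − (-880) = -41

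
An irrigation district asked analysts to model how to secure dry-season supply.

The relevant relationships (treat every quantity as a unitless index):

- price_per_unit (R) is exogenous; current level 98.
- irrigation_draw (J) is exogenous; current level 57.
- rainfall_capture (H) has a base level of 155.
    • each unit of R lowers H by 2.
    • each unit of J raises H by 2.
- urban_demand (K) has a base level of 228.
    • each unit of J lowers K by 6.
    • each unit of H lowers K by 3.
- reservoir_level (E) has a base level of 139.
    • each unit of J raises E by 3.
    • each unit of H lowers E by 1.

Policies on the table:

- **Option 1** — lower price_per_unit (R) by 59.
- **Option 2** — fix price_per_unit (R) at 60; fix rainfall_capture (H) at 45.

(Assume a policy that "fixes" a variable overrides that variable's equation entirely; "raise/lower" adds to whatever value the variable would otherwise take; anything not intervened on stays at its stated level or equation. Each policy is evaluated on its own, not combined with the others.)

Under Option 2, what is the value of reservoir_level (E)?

Option 2 (R := 60, H := 45):
  R = 60
  J = 57
  H = 45
  E = 139 + 3·57 − 45 = 265

265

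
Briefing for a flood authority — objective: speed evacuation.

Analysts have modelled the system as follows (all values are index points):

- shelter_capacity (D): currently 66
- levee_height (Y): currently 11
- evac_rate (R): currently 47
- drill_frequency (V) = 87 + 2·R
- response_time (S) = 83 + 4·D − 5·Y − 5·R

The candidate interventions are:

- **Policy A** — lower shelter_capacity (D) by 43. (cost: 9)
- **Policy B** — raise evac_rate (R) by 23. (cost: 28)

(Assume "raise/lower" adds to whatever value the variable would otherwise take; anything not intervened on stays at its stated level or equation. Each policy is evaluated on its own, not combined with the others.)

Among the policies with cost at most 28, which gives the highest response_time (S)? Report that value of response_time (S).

Policy A (D − 43):
  D = 66 − 43 = 23
  Y = 11
  R = 47
  S = 83 + 4·23 − 5·11 − 5·47 = -115
Policy B (R + 23):
  D = 66
  Y = 11
  R = 47 + 23 = 70
  S = 83 + 4·66 − 5·11 − 5·70 = -58
Comparing — Policy A: S=-115, Policy B: S=-58. Highest is -58 (Policy B).

-58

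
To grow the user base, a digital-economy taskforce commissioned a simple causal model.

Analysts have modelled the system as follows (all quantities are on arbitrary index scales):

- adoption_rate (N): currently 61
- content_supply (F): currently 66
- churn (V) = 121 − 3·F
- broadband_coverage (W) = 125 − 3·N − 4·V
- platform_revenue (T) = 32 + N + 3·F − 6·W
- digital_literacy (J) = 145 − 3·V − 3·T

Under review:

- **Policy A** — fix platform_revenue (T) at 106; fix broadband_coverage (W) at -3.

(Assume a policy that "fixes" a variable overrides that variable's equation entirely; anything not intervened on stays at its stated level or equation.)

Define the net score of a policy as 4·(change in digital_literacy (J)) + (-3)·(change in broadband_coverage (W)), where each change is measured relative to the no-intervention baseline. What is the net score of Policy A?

Baseline:
  N = 61
  F = 66
  V = 121 − 3·66 = -77
  W = 125 − 3·61 − 4·(-77) = 250
  T = 32 + 61 + 3·66 − 6·250 = -1209
  J = 145 − 3·(-77) − 3·(-1209) = 4003
Policy A (T := 106, W := -3):
  N = 61
  F = 66
  V = 121 − 3·66 = -77
  W = -3
  T = 106
  J = 145 − 3·(-77) − 3·106 = 58
ΔJ = 58 − 4003 = -3945; ΔW = -3 − 250 = -253
Score = 4·(-3945) + (-3)·(-253) = -15021

-15021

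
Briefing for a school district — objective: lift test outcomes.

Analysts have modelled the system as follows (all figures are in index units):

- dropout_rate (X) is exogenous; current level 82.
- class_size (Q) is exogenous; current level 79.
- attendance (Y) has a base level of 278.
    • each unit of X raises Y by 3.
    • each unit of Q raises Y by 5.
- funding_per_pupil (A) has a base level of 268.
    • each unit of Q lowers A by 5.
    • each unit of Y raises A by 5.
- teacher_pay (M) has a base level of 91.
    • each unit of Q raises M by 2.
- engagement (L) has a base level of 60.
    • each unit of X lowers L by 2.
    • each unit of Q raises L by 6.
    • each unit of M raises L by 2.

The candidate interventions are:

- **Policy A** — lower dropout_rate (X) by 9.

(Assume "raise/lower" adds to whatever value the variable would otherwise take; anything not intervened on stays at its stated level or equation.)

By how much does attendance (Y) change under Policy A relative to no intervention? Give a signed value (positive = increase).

Baseline:
  X = 82
  Q = 79
  Y = 278 + 3·82 + 5·79 = 919
Policy A (X − 9):
  X = 82 − 9 = 73
  Q = 79
  Y = 278 + 3·73 + 5·79 = 892
Change in Y: 892 − 919 = -27

-27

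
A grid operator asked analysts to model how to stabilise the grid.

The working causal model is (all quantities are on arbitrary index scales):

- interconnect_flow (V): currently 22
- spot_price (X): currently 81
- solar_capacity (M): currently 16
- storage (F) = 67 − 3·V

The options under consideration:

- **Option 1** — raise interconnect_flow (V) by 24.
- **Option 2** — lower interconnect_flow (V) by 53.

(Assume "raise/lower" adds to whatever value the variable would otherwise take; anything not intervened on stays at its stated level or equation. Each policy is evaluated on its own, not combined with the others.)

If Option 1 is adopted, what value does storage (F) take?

-71

Option 1 (V + 24):
  V = 22 + 24 = 46
  F = 67 − 3·46 = -71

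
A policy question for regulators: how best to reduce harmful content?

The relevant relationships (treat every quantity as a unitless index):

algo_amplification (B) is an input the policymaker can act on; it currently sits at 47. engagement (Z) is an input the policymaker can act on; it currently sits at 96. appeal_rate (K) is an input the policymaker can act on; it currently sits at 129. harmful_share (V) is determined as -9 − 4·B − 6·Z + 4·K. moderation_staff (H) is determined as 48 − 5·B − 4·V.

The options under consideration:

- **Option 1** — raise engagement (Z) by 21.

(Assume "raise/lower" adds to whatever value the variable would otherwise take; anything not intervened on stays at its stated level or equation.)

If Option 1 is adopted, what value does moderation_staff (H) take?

Option 1 (Z + 21):
  B = 47
  Z = 96 + 21 = 117
  K = 129
  V = -9 − 4·47 − 6·117 + 4·129 = -383
  H = 48 − 5·47 − 4·(-383) = 1345

1345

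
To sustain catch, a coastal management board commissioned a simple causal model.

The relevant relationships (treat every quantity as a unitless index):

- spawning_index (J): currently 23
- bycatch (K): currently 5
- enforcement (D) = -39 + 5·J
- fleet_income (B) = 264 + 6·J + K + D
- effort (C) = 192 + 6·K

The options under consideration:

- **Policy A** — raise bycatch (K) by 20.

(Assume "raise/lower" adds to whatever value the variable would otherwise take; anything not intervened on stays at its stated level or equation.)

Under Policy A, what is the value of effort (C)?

Policy A (K + 20):
  K = 5 + 20 = 25
  C = 192 + 6·25 = 342

342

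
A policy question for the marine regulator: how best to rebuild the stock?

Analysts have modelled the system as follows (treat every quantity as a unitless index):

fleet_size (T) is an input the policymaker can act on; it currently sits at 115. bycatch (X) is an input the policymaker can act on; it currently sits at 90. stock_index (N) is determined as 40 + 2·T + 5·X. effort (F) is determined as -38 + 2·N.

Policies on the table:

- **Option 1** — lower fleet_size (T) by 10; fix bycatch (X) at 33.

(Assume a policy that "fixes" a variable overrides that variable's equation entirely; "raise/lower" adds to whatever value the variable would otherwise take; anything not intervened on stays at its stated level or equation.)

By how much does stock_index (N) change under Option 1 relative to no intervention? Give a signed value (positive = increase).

Baseline:
  T = 115
  X = 90
  N = 40 + 2·115 + 5·90 = 720
Option 1 (T − 10, X := 33):
  T = 115 − 10 = 105
  X = 33
  N = 40 + 2·105 + 5·33 = 415
Change in N: 415 − 720 = -305

-305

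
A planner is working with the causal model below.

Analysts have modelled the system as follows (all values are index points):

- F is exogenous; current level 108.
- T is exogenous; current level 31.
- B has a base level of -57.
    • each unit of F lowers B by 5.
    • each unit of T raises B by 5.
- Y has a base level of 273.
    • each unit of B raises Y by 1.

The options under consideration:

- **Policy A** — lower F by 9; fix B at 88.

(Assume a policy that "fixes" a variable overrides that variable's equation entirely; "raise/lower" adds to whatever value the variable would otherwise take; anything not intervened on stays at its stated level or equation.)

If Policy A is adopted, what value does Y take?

361

Policy A (F − 9, B := 88):
  F = 108 − 9 = 99
  T = 31
  B = 88
  Y = 273 + 88 = 361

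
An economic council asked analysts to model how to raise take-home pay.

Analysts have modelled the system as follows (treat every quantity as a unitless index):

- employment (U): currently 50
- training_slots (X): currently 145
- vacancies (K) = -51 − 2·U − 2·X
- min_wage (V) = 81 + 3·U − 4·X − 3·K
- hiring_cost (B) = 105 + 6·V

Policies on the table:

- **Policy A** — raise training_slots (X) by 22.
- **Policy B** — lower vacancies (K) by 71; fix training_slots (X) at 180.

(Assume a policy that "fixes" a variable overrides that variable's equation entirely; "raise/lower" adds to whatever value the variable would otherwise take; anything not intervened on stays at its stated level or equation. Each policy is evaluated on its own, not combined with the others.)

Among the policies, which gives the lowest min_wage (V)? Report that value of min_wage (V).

Policy A (X + 22):
  U = 50
  X = 145 + 22 = 167
  K = -51 − 2·50 − 2·167 = -485
  V = 81 + 3·50 − 4·167 − 3·(-485) = 1018
Policy B (K − 71, X := 180):
  U = 50
  X = 180
  K = -51 − 2·50 − 2·180 (−71 from intervention) = -582
  V = 81 + 3·50 − 4·180 − 3·(-582) = 1257
Comparing — Policy A: V=1018, Policy B: V=1257. Lowest is 1018 (Policy A).

1018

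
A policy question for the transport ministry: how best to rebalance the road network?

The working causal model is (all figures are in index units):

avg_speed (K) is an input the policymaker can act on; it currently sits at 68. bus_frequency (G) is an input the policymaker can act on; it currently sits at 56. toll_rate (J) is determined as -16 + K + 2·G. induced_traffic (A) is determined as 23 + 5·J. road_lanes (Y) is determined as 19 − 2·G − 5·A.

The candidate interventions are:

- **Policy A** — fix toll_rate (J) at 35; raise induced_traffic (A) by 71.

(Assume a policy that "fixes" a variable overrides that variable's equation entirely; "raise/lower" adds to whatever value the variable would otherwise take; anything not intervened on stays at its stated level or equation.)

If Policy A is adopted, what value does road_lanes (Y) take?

-1438

Policy A (J := 35, A + 71):
  K = 68
  G = 56
  J = 35
  A = 23 + 5·35 (+71 from intervention) = 269
  Y = 19 − 2·56 − 5·269 = -1438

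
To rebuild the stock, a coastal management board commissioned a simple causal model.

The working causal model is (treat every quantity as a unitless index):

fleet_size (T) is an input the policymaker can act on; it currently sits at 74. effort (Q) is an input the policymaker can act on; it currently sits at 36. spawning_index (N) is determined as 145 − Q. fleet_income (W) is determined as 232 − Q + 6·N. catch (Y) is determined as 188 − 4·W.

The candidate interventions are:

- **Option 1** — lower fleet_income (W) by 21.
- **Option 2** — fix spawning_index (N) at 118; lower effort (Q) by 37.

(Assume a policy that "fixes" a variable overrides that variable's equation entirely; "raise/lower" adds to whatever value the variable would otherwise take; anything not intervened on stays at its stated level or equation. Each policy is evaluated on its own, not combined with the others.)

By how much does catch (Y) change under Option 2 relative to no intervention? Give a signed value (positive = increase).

-364

Baseline:
  Q = 36
  N = 145 − 36 = 109
  W = 232 − 36 + 6·109 = 850
  Y = 188 − 4·850 = -3212
Option 2 (N := 118, Q − 37):
  Q = 36 − 37 = -1
  N = 118
  W = 232 − (-1) + 6·118 = 941
  Y = 188 − 4·941 = -3576
Change in Y: -3576 − (-3212) = -364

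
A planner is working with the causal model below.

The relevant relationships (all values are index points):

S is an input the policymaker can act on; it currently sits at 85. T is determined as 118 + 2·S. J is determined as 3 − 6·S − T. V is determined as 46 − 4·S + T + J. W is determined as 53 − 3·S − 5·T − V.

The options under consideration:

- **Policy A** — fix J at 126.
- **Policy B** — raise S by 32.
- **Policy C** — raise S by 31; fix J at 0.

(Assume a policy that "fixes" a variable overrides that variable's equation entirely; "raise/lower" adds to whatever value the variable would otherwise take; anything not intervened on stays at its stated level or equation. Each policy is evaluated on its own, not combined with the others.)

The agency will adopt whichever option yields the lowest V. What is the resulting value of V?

Policy A (J := 126):
  S = 85
  T = 118 + 2·85 = 288
  J = 126
  V = 46 − 4·85 + 288 + 126 = 120
Policy B (S + 32):
  S = 85 + 32 = 117
  T = 118 + 2·117 = 352
  J = 3 − 6·117 − 352 = -1051
  V = 46 − 4·117 + 352 + (-1051) = -1121
Policy C (S + 31, J := 0):
  S = 85 + 31 = 116
  T = 118 + 2·116 = 350
  J = 0
  V = 46 − 4·116 + 350 + 0 = -68
Comparing — Policy A: V=120, Policy B: V=-1121, Policy C: V=-68. Lowest is -1121 (Policy B).

-1121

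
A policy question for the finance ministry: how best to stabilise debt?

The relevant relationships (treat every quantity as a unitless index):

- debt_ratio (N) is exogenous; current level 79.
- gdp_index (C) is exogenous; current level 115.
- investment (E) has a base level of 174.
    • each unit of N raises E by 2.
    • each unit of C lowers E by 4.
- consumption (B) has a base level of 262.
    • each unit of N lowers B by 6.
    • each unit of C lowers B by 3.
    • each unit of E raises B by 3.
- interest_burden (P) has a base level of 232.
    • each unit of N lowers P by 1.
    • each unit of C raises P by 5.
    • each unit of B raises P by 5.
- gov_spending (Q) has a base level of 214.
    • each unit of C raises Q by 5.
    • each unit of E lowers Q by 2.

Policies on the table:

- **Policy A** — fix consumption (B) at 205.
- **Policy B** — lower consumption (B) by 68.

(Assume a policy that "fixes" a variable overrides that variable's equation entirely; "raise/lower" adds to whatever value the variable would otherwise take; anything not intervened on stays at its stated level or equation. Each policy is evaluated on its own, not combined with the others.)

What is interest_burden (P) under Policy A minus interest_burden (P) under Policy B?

6070

Policy A (B := 205):
  N = 79
  C = 115
  E = 174 + 2·79 − 4·115 = -128
  B = 205
  P = 232 − 79 + 5·115 + 5·205 = 1753
Policy B (B − 68):
  N = 79
  C = 115
  E = 174 + 2·79 − 4·115 = -128
  B = 262 − 6·79 − 3·115 + 3·(-128) (−68 from intervention) = -1009
  P = 232 − 79 + 5·115 + 5·(-1009) = -4317
P: 1753 − (-4317) = 6070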